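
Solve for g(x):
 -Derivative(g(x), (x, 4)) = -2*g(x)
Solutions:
 g(x) = C1*exp(-2^(1/4)*x) + C2*exp(2^(1/4)*x) + C3*sin(2^(1/4)*x) + C4*cos(2^(1/4)*x)


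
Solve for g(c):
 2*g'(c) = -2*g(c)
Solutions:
 g(c) = C1*exp(-c)


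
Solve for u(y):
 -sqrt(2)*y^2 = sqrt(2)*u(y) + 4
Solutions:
 u(y) = -y^2 - 2*sqrt(2)


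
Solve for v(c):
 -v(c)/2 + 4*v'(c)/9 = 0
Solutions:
 v(c) = C1*exp(9*c/8)


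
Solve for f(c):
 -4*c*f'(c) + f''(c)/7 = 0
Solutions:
 f(c) = C1 + C2*erfi(sqrt(14)*c)


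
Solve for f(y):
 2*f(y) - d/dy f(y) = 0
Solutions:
 f(y) = C1*exp(2*y)


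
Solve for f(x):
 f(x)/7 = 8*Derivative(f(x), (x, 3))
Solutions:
 f(x) = C3*exp(7^(2/3)*x/14) + (C1*sin(sqrt(3)*7^(2/3)*x/28) + C2*cos(sqrt(3)*7^(2/3)*x/28))*exp(-7^(2/3)*x/28)


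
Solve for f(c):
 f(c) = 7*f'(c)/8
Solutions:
 f(c) = C1*exp(8*c/7)


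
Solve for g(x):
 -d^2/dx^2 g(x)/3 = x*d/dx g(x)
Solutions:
 g(x) = C1 + C2*erf(sqrt(6)*x/2)


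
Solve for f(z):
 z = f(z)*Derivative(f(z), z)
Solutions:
 f(z) = -sqrt(C1 + z^2)
 f(z) = sqrt(C1 + z^2)


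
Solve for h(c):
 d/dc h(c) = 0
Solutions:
 h(c) = C1


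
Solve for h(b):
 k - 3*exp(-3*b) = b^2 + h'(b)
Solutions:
 h(b) = C1 - b^3/3 + b*k + exp(-3*b)


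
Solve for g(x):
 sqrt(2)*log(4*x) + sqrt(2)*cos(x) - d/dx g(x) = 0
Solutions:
 g(x) = C1 + sqrt(2)*x*(log(x) - 1) + 2*sqrt(2)*x*log(2) + sqrt(2)*sin(x)


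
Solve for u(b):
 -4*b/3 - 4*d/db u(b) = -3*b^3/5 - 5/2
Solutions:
 u(b) = C1 + 3*b^4/80 - b^2/6 + 5*b/8


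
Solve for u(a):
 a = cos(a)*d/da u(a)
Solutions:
 u(a) = C1 + Integral(a/cos(a), a)


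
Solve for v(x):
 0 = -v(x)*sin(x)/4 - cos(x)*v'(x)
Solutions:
 v(x) = C1*cos(x)^(1/4)


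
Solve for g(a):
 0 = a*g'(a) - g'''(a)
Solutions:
 g(a) = C1 + Integral(C2*airyai(a) + C3*airybi(a), a)


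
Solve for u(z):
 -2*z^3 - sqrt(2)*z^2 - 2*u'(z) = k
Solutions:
 u(z) = C1 - k*z/2 - z^4/4 - sqrt(2)*z^3/6


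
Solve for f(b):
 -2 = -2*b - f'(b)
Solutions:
 f(b) = C1 - b^2 + 2*b


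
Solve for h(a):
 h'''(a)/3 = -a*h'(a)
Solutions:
 h(a) = C1 + Integral(C2*airyai(-3^(1/3)*a) + C3*airybi(-3^(1/3)*a), a)


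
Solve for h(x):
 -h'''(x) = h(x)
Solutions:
 h(x) = C3*exp(-x) + (C1*sin(sqrt(3)*x/2) + C2*cos(sqrt(3)*x/2))*exp(x/2)


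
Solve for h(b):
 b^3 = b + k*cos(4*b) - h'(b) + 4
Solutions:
 h(b) = C1 - b^4/4 + b^2/2 + 4*b + k*sin(4*b)/4


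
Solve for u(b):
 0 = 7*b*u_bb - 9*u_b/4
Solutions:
 u(b) = C1 + C2*b^(37/28)


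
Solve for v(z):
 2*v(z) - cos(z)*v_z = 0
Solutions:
 v(z) = C1*(sin(z) + 1)/(sin(z) - 1)


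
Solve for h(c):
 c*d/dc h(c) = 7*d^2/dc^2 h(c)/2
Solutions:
 h(c) = C1 + C2*erfi(sqrt(7)*c/7)


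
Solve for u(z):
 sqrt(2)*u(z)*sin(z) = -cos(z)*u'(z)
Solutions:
 u(z) = C1*cos(z)^(sqrt(2))


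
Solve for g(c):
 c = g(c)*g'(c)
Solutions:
 g(c) = -sqrt(C1 + c^2)
 g(c) = sqrt(C1 + c^2)


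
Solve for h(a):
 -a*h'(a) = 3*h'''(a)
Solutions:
 h(a) = C1 + Integral(C2*airyai(-3^(2/3)*a/3) + C3*airybi(-3^(2/3)*a/3), a)


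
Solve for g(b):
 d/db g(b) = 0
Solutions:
 g(b) = C1


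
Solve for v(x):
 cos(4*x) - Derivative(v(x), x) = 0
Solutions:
 v(x) = C1 + sin(4*x)/4


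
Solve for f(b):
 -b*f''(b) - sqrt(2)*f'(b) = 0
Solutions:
 f(b) = C1 + C2*b^(1 - sqrt(2))


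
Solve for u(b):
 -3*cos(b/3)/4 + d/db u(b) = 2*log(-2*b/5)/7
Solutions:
 u(b) = C1 + 2*b*log(-b)/7 - 2*b*log(5)/7 - 2*b/7 + 2*b*log(2)/7 + 9*sin(b/3)/4


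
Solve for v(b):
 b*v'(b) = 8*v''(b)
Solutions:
 v(b) = C1 + C2*erfi(b/4)


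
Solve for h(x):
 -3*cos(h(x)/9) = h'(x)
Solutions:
 3*x - 9*log(sin(h(x)/9) - 1)/2 + 9*log(sin(h(x)/9) + 1)/2 = C1


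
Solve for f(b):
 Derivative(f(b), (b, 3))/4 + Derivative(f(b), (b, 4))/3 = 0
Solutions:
 f(b) = C1 + C2*b + C3*b^2 + C4*exp(-3*b/4)


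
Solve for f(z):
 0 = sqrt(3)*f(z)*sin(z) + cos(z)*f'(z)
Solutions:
 f(z) = C1*cos(z)^(sqrt(3))


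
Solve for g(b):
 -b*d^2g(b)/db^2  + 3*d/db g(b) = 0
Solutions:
 g(b) = C1 + C2*b^4


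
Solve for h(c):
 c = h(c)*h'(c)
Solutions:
 h(c) = -sqrt(C1 + c^2)
 h(c) = sqrt(C1 + c^2)


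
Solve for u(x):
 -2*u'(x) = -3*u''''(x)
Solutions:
 u(x) = C1 + C4*exp(2^(1/3)*3^(2/3)*x/3) + (C2*sin(2^(1/3)*3^(1/6)*x/2) + C3*cos(2^(1/3)*3^(1/6)*x/2))*exp(-2^(1/3)*3^(2/3)*x/6)


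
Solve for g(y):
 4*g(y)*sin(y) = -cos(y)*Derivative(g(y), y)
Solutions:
 g(y) = C1*cos(y)^4


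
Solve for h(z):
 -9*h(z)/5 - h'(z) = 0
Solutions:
 h(z) = C1*exp(-9*z/5)


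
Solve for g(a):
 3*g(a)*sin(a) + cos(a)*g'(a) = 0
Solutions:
 g(a) = C1*cos(a)^3


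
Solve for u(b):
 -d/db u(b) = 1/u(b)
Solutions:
 u(b) = -sqrt(C1 - 2*b)
 u(b) = sqrt(C1 - 2*b)


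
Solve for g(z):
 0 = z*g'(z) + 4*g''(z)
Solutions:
 g(z) = C1 + C2*erf(sqrt(2)*z/4)


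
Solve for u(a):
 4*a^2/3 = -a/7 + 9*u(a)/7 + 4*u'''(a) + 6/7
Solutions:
 u(a) = C3*exp(-3^(2/3)*98^(1/3)*a/14) + 28*a^2/27 + a/9 + (C1*sin(3*3^(1/6)*98^(1/3)*a/28) + C2*cos(3*3^(1/6)*98^(1/3)*a/28))*exp(3^(2/3)*98^(1/3)*a/28) - 2/3


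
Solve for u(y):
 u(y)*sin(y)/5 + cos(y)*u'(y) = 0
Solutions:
 u(y) = C1*cos(y)^(1/5)


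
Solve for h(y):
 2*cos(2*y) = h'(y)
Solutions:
 h(y) = C1 + sin(2*y)


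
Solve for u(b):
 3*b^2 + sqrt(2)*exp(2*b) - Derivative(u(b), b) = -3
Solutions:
 u(b) = C1 + b^3 + 3*b + sqrt(2)*exp(2*b)/2


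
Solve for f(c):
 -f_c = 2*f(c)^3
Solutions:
 f(c) = -sqrt(2)*sqrt(-1/(C1 - 2*c))/2
 f(c) = sqrt(2)*sqrt(-1/(C1 - 2*c))/2


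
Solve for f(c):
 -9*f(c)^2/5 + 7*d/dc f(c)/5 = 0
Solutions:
 f(c) = -7/(C1 + 9*c)


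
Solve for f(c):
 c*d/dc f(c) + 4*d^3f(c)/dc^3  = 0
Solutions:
 f(c) = C1 + Integral(C2*airyai(-2^(1/3)*c/2) + C3*airybi(-2^(1/3)*c/2), c)


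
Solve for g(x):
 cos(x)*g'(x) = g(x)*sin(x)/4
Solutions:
 g(x) = C1/cos(x)^(1/4)


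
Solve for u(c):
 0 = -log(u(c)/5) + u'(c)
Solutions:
 Integral(1/(-log(_y) + log(5)), (_y, u(c))) = C1 - c


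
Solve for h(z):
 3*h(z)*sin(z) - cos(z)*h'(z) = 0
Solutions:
 h(z) = C1/cos(z)^3


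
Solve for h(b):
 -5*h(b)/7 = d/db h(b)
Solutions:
 h(b) = C1*exp(-5*b/7)


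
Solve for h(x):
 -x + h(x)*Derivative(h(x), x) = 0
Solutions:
 h(x) = -sqrt(C1 + x^2)
 h(x) = sqrt(C1 + x^2)


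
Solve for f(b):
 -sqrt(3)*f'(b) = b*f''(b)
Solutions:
 f(b) = C1 + C2*b^(1 - sqrt(3))


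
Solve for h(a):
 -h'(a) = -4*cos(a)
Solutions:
 h(a) = C1 + 4*sin(a)


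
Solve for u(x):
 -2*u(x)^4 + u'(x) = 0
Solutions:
 u(x) = (-1/(C1 + 6*x))^(1/3)
 u(x) = (-1/(C1 + 2*x))^(1/3)*(-3^(2/3) - 3*3^(1/6)*I)/6
 u(x) = (-1/(C1 + 2*x))^(1/3)*(-3^(2/3) + 3*3^(1/6)*I)/6


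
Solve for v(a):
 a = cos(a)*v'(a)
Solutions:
 v(a) = C1 + Integral(a/cos(a), a)


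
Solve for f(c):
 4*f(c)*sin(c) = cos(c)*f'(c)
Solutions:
 f(c) = C1/cos(c)^4


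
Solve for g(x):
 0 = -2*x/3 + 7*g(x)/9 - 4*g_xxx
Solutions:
 g(x) = C3*exp(42^(1/3)*x/6) + 6*x/7 + (C1*sin(14^(1/3)*3^(5/6)*x/12) + C2*cos(14^(1/3)*3^(5/6)*x/12))*exp(-42^(1/3)*x/12)


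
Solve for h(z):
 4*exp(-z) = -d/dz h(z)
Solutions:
 h(z) = C1 + 4*exp(-z)


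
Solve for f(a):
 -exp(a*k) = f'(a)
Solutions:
 f(a) = C1 - exp(a*k)/k


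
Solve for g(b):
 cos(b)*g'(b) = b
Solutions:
 g(b) = C1 + Integral(b/cos(b), b)


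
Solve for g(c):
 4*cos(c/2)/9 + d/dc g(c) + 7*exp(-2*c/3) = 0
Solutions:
 g(c) = C1 - 8*sin(c/2)/9 + 21*exp(-2*c/3)/2


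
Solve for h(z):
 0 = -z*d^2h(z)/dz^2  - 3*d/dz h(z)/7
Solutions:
 h(z) = C1 + C2*z^(4/7)


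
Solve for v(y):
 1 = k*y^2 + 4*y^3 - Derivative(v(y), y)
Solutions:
 v(y) = C1 + k*y^3/3 + y^4 - y


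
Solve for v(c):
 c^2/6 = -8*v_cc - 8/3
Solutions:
 v(c) = C1 + C2*c - c^4/576 - c^2/6


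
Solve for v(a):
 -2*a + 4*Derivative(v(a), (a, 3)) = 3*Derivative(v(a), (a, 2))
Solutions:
 v(a) = C1 + C2*a + C3*exp(3*a/4) - a^3/9 - 4*a^2/9


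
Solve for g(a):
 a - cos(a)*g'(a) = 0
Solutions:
 g(a) = C1 + Integral(a/cos(a), a)


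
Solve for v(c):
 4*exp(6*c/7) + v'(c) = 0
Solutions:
 v(c) = C1 - 14*exp(6*c/7)/3


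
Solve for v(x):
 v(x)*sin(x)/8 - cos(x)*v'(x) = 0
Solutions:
 v(x) = C1/cos(x)^(1/8)


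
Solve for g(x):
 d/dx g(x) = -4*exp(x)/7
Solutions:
 g(x) = C1 - 4*exp(x)/7


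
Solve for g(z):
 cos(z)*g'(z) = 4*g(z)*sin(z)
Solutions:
 g(z) = C1/cos(z)^4


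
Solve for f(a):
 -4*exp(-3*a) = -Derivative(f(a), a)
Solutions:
 f(a) = C1 - 4*exp(-3*a)/3


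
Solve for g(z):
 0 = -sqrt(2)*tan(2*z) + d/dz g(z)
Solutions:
 g(z) = C1 - sqrt(2)*log(cos(2*z))/2


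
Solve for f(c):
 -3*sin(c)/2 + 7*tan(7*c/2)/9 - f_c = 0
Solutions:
 f(c) = C1 - 2*log(cos(7*c/2))/9 + 3*cos(c)/2


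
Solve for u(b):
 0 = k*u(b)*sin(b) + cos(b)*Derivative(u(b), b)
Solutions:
 u(b) = C1*exp(k*log(cos(b)))


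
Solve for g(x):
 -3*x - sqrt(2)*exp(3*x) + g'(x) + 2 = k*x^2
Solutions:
 g(x) = C1 + k*x^3/3 + 3*x^2/2 - 2*x + sqrt(2)*exp(3*x)/3


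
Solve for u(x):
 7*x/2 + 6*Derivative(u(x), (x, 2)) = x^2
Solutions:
 u(x) = C1 + C2*x + x^4/72 - 7*x^3/72


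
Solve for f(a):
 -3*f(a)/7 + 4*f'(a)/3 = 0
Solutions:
 f(a) = C1*exp(9*a/28)


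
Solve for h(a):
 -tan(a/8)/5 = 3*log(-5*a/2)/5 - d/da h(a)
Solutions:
 h(a) = C1 + 3*a*log(-a)/5 - 3*a/5 - 3*a*log(2)/5 + 3*a*log(5)/5 - 8*log(cos(a/8))/5


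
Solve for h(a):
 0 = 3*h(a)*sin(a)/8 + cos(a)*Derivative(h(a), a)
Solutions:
 h(a) = C1*cos(a)^(3/8)


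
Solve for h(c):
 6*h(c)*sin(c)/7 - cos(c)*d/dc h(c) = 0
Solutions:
 h(c) = C1/cos(c)^(6/7)


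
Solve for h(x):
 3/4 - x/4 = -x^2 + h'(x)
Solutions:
 h(x) = C1 + x^3/3 - x^2/8 + 3*x/4


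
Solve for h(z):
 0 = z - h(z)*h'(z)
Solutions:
 h(z) = -sqrt(C1 + z^2)
 h(z) = sqrt(C1 + z^2)


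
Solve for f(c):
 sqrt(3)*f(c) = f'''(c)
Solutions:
 f(c) = C3*exp(3^(1/6)*c) + (C1*sin(3^(2/3)*c/2) + C2*cos(3^(2/3)*c/2))*exp(-3^(1/6)*c/2)


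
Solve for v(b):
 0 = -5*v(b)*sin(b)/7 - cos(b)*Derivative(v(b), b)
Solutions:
 v(b) = C1*cos(b)^(5/7)


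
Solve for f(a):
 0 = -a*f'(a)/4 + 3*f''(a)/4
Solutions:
 f(a) = C1 + C2*erfi(sqrt(6)*a/6)


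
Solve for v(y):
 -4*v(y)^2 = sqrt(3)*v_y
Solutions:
 v(y) = 3/(C1 + 4*sqrt(3)*y)


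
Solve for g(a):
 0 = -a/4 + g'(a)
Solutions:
 g(a) = C1 + a^2/8


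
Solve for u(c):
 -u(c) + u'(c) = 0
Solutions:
 u(c) = C1*exp(c)


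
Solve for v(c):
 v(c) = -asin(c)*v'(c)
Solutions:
 v(c) = C1*exp(-Integral(1/asin(c), c))


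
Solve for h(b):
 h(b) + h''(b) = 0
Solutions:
 h(b) = C1*sin(b) + C2*cos(b)


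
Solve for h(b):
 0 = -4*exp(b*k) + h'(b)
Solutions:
 h(b) = C1 + 4*exp(b*k)/k


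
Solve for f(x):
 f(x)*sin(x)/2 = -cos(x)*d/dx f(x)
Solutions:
 f(x) = C1*sqrt(cos(x))


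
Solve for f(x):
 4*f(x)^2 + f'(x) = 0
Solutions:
 f(x) = 1/(C1 + 4*x)


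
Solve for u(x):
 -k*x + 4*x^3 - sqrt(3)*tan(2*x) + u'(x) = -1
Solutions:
 u(x) = C1 + k*x^2/2 - x^4 - x - sqrt(3)*log(cos(2*x))/2


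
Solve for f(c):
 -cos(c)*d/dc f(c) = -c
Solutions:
 f(c) = C1 + Integral(c/cos(c), c)


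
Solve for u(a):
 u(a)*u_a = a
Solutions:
 u(a) = -sqrt(C1 + a^2)
 u(a) = sqrt(C1 + a^2)


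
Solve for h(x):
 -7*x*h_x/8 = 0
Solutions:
 h(x) = C1


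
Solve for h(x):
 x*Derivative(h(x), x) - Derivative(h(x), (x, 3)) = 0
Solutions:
 h(x) = C1 + Integral(C2*airyai(x) + C3*airybi(x), x)


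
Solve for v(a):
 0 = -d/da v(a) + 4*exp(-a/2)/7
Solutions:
 v(a) = C1 - 8*exp(-a/2)/7


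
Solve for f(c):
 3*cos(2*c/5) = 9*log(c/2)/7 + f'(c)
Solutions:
 f(c) = C1 - 9*c*log(c)/7 + 9*c*log(2)/7 + 9*c/7 + 15*sin(2*c/5)/2


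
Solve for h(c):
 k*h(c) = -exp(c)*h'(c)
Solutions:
 h(c) = C1*exp(k*exp(-c))


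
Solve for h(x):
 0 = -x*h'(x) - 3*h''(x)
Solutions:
 h(x) = C1 + C2*erf(sqrt(6)*x/6)


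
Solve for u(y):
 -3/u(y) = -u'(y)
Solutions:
 u(y) = -sqrt(C1 + 6*y)
 u(y) = sqrt(C1 + 6*y)


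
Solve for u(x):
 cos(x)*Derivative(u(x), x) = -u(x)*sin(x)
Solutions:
 u(x) = C1*cos(x)


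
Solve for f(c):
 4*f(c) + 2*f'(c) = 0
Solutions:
 f(c) = C1*exp(-2*c)


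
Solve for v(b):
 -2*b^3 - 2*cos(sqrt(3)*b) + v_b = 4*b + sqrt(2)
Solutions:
 v(b) = C1 + b^4/2 + 2*b^2 + sqrt(2)*b + 2*sqrt(3)*sin(sqrt(3)*b)/3


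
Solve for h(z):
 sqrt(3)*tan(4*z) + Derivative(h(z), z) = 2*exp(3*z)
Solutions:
 h(z) = C1 + 2*exp(3*z)/3 + sqrt(3)*log(cos(4*z))/4


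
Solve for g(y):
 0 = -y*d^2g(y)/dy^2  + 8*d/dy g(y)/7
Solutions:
 g(y) = C1 + C2*y^(15/7)


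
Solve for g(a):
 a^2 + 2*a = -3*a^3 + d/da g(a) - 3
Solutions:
 g(a) = C1 + 3*a^4/4 + a^3/3 + a^2 + 3*a


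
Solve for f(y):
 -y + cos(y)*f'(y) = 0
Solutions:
 f(y) = C1 + Integral(y/cos(y), y)


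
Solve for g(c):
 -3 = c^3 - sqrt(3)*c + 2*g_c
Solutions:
 g(c) = C1 - c^4/8 + sqrt(3)*c^2/4 - 3*c/2


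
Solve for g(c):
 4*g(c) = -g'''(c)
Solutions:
 g(c) = C3*exp(-2^(2/3)*c) + (C1*sin(2^(2/3)*sqrt(3)*c/2) + C2*cos(2^(2/3)*sqrt(3)*c/2))*exp(2^(2/3)*c/2)


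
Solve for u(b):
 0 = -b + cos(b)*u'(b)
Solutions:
 u(b) = C1 + Integral(b/cos(b), b)


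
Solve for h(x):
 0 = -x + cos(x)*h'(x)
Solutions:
 h(x) = C1 + Integral(x/cos(x), x)


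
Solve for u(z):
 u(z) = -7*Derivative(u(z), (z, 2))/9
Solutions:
 u(z) = C1*sin(3*sqrt(7)*z/7) + C2*cos(3*sqrt(7)*z/7)


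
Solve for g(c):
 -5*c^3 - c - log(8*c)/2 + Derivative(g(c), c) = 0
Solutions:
 g(c) = C1 + 5*c^4/4 + c^2/2 + c*log(c)/2 - c/2 + 3*c*log(2)/2


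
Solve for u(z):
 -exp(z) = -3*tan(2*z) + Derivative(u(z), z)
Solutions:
 u(z) = C1 - exp(z) - 3*log(cos(2*z))/2


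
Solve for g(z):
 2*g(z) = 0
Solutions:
 g(z) = 0


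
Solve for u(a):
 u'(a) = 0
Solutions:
 u(a) = C1


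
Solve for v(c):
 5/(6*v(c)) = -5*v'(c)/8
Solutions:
 v(c) = -sqrt(C1 - 24*c)/3
 v(c) = sqrt(C1 - 24*c)/3


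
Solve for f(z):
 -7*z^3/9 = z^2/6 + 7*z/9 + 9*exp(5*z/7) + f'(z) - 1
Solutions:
 f(z) = C1 - 7*z^4/36 - z^3/18 - 7*z^2/18 + z - 63*exp(5*z/7)/5


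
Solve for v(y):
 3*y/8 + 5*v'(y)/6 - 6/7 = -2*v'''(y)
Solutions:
 v(y) = C1 + C2*sin(sqrt(15)*y/6) + C3*cos(sqrt(15)*y/6) - 9*y^2/40 + 36*y/35


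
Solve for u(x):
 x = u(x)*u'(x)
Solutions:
 u(x) = -sqrt(C1 + x^2)
 u(x) = sqrt(C1 + x^2)


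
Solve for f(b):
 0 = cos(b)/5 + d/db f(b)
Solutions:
 f(b) = C1 - sin(b)/5


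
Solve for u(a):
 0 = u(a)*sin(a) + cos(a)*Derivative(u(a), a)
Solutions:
 u(a) = C1*cos(a)


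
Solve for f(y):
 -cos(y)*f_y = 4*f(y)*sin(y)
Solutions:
 f(y) = C1*cos(y)^4


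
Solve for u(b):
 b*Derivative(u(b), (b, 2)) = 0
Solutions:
 u(b) = C1 + C2*b


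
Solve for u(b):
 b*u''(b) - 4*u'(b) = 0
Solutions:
 u(b) = C1 + C2*b^5


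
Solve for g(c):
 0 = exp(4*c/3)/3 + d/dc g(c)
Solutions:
 g(c) = C1 - exp(4*c/3)/4


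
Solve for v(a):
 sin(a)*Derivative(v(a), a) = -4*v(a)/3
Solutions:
 v(a) = C1*(cos(a) + 1)^(2/3)/(cos(a) - 1)^(2/3)


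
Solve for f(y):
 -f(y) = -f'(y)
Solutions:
 f(y) = C1*exp(y)


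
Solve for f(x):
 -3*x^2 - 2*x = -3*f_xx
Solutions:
 f(x) = C1 + C2*x + x^4/12 + x^3/9


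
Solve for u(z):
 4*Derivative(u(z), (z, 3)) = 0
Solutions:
 u(z) = C1 + C2*z + C3*z^2


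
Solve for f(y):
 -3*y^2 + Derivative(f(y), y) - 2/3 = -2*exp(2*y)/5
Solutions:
 f(y) = C1 + y^3 + 2*y/3 - exp(2*y)/5


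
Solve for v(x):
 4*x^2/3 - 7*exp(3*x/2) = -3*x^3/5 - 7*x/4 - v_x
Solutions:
 v(x) = C1 - 3*x^4/20 - 4*x^3/9 - 7*x^2/8 + 14*exp(3*x/2)/3


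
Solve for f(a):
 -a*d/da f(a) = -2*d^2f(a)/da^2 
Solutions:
 f(a) = C1 + C2*erfi(a/2)


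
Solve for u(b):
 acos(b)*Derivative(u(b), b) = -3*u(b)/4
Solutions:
 u(b) = C1*exp(-3*Integral(1/acos(b), b)/4)


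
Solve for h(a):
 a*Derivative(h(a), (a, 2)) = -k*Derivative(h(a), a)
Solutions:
 h(a) = C1 + a^(1 - re(k))*(C2*sin(log(a)*Abs(im(k))) + C3*cos(log(a)*im(k)))


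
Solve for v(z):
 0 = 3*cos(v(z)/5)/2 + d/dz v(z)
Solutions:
 3*z/2 - 5*log(sin(v(z)/5) - 1)/2 + 5*log(sin(v(z)/5) + 1)/2 = C1


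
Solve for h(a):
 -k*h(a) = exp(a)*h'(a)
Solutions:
 h(a) = C1*exp(k*exp(-a))


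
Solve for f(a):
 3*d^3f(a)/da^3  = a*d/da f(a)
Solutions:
 f(a) = C1 + Integral(C2*airyai(3^(2/3)*a/3) + C3*airybi(3^(2/3)*a/3), a)


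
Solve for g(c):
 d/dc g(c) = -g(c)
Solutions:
 g(c) = C1*exp(-c)


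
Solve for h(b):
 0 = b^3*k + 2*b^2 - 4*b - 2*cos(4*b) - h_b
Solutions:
 h(b) = C1 + b^4*k/4 + 2*b^3/3 - 2*b^2 - sin(4*b)/2


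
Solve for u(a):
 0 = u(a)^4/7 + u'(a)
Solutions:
 u(a) = 7^(1/3)*(1/(C1 + 3*a))^(1/3)
 u(a) = 7^(1/3)*(-3^(2/3) - 3*3^(1/6)*I)*(1/(C1 + a))^(1/3)/6
 u(a) = 7^(1/3)*(-3^(2/3) + 3*3^(1/6)*I)*(1/(C1 + a))^(1/3)/6


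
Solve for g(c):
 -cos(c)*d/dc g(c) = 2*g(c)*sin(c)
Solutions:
 g(c) = C1*cos(c)^2


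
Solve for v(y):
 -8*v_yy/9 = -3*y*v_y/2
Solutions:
 v(y) = C1 + C2*erfi(3*sqrt(6)*y/8)


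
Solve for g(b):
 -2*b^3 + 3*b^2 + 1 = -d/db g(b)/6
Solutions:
 g(b) = C1 + 3*b^4 - 6*b^3 - 6*b


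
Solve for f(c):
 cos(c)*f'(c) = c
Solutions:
 f(c) = C1 + Integral(c/cos(c), c)


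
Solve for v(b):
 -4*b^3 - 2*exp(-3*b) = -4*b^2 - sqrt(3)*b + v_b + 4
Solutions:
 v(b) = C1 - b^4 + 4*b^3/3 + sqrt(3)*b^2/2 - 4*b + 2*exp(-3*b)/3


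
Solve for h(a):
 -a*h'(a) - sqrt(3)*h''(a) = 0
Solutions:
 h(a) = C1 + C2*erf(sqrt(2)*3^(3/4)*a/6)


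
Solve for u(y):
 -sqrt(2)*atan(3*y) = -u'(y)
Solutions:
 u(y) = C1 + sqrt(2)*(y*atan(3*y) - log(9*y^2 + 1)/6)


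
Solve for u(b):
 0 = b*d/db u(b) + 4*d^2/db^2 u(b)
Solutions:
 u(b) = C1 + C2*erf(sqrt(2)*b/4)


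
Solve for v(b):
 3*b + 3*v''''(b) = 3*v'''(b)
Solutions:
 v(b) = C1 + C2*b + C3*b^2 + C4*exp(b) + b^4/24 + b^3/6


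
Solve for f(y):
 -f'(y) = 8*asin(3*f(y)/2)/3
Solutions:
 Integral(1/asin(3*_y/2), (_y, f(y))) = C1 - 8*y/3


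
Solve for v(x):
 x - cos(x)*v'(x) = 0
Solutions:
 v(x) = C1 + Integral(x/cos(x), x)


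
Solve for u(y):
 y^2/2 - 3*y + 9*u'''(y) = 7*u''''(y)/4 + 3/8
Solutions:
 u(y) = C1 + C2*y + C3*y^2 + C4*exp(36*y/7) - y^5/1080 + 101*y^4/7776 + 1193*y^3/69984


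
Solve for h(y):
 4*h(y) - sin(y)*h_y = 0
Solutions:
 h(y) = C1*(cos(y)^2 - 2*cos(y) + 1)/(cos(y)^2 + 2*cos(y) + 1)


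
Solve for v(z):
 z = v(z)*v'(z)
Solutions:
 v(z) = -sqrt(C1 + z^2)
 v(z) = sqrt(C1 + z^2)


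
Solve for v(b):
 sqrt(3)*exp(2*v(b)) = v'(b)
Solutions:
 v(b) = log(-sqrt(-1/(C1 + sqrt(3)*b))) - log(2)/2
 v(b) = log(-1/(C1 + sqrt(3)*b))/2 - log(2)/2


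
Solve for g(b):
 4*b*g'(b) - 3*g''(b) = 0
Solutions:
 g(b) = C1 + C2*erfi(sqrt(6)*b/3)


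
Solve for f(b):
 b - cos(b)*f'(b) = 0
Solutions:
 f(b) = C1 + Integral(b/cos(b), b)


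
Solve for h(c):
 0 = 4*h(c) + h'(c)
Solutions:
 h(c) = C1*exp(-4*c)


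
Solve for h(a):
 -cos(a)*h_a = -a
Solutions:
 h(a) = C1 + Integral(a/cos(a), a)


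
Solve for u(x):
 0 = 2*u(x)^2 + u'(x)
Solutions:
 u(x) = 1/(C1 + 2*x)


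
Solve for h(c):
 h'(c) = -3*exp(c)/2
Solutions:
 h(c) = C1 - 3*exp(c)/2


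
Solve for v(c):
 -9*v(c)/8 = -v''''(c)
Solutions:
 v(c) = C1*exp(-2^(1/4)*sqrt(3)*c/2) + C2*exp(2^(1/4)*sqrt(3)*c/2) + C3*sin(2^(1/4)*sqrt(3)*c/2) + C4*cos(2^(1/4)*sqrt(3)*c/2)


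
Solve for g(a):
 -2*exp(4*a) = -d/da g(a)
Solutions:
 g(a) = C1 + exp(4*a)/2


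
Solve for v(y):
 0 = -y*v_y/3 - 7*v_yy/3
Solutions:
 v(y) = C1 + C2*erf(sqrt(14)*y/14)


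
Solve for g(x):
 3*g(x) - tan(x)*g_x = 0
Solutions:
 g(x) = C1*sin(x)^3


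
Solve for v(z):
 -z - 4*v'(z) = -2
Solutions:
 v(z) = C1 - z^2/8 + z/2


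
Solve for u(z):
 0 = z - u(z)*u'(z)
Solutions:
 u(z) = -sqrt(C1 + z^2)
 u(z) = sqrt(C1 + z^2)


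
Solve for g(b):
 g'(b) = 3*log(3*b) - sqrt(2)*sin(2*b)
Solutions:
 g(b) = C1 + 3*b*log(b) - 3*b + 3*b*log(3) + sqrt(2)*cos(2*b)/2


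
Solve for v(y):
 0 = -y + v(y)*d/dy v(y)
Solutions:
 v(y) = -sqrt(C1 + y^2)
 v(y) = sqrt(C1 + y^2)


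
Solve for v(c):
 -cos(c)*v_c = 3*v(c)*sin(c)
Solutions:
 v(c) = C1*cos(c)^3


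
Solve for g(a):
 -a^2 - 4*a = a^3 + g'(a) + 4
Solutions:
 g(a) = C1 - a^4/4 - a^3/3 - 2*a^2 - 4*a


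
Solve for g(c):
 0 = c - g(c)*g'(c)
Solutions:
 g(c) = -sqrt(C1 + c^2)
 g(c) = sqrt(C1 + c^2)


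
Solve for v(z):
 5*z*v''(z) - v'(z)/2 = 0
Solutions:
 v(z) = C1 + C2*z^(11/10)


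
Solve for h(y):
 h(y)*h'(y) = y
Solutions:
 h(y) = -sqrt(C1 + y^2)
 h(y) = sqrt(C1 + y^2)


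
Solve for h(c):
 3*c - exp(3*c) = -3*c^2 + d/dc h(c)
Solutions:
 h(c) = C1 + c^3 + 3*c^2/2 - exp(3*c)/3


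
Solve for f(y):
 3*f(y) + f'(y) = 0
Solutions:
 f(y) = C1*exp(-3*y)


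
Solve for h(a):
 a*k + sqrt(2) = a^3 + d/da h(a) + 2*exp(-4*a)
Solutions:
 h(a) = C1 - a^4/4 + a^2*k/2 + sqrt(2)*a + exp(-4*a)/2


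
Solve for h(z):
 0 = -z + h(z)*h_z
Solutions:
 h(z) = -sqrt(C1 + z^2)
 h(z) = sqrt(C1 + z^2)


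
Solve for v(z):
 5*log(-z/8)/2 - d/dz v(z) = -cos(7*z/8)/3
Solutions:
 v(z) = C1 + 5*z*log(-z)/2 - 15*z*log(2)/2 - 5*z/2 + 8*sin(7*z/8)/21


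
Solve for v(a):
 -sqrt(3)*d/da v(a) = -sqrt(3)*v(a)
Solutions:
 v(a) = C1*exp(a)


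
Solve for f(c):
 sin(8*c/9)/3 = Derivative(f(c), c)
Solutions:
 f(c) = C1 - 3*cos(8*c/9)/8


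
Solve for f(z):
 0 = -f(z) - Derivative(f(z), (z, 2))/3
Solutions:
 f(z) = C1*sin(sqrt(3)*z) + C2*cos(sqrt(3)*z)


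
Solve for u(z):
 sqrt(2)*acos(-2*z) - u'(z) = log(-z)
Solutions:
 u(z) = C1 - z*log(-z) + z + sqrt(2)*(z*acos(-2*z) + sqrt(1 - 4*z^2)/2)


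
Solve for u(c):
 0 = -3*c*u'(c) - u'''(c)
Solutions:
 u(c) = C1 + Integral(C2*airyai(-3^(1/3)*c) + C3*airybi(-3^(1/3)*c), c)


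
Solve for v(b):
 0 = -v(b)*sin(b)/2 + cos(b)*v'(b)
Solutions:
 v(b) = C1/sqrt(cos(b))


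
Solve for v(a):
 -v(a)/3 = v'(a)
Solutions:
 v(a) = C1*exp(-a/3)


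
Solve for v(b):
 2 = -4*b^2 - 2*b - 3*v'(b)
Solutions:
 v(b) = C1 - 4*b^3/9 - b^2/3 - 2*b/3


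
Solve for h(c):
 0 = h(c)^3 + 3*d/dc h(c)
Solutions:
 h(c) = -sqrt(6)*sqrt(-1/(C1 - c))/2
 h(c) = sqrt(6)*sqrt(-1/(C1 - c))/2


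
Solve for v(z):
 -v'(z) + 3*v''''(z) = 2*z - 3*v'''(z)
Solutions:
 v(z) = C1 + C2*exp(-z*(2*2^(1/3)/(3*sqrt(5) + 7)^(1/3) + 2^(2/3)*(3*sqrt(5) + 7)^(1/3) + 4)/12)*sin(2^(1/3)*sqrt(3)*z*(-2^(1/3)*(3*sqrt(5) + 7)^(1/3) + 2/(3*sqrt(5) + 7)^(1/3))/12) + C3*exp(-z*(2*2^(1/3)/(3*sqrt(5) + 7)^(1/3) + 2^(2/3)*(3*sqrt(5) + 7)^(1/3) + 4)/12)*cos(2^(1/3)*sqrt(3)*z*(-2^(1/3)*(3*sqrt(5) + 7)^(1/3) + 2/(3*sqrt(5) + 7)^(1/3))/12) + C4*exp(z*(-2 + 2*2^(1/3)/(3*sqrt(5) + 7)^(1/3) + 2^(2/3)*(3*sqrt(5) + 7)^(1/3))/6) - z^2


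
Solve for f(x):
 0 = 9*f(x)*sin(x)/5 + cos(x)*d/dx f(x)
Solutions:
 f(x) = C1*cos(x)^(9/5)


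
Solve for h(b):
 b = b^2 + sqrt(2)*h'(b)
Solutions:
 h(b) = C1 - sqrt(2)*b^3/6 + sqrt(2)*b^2/4


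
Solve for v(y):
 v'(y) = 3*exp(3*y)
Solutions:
 v(y) = C1 + exp(3*y)


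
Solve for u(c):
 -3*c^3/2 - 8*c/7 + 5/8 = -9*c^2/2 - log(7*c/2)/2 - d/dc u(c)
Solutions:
 u(c) = C1 + 3*c^4/8 - 3*c^3/2 + 4*c^2/7 - c*log(c)/2 - c*log(7)/2 - c/8 + c*log(2)/2


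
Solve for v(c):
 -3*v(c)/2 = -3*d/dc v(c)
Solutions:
 v(c) = C1*exp(c/2)


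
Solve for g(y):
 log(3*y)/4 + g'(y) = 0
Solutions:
 g(y) = C1 - y*log(y)/4 - y*log(3)/4 + y/4


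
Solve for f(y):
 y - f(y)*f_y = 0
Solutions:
 f(y) = -sqrt(C1 + y^2)
 f(y) = sqrt(C1 + y^2)


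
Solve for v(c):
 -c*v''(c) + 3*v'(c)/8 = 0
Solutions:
 v(c) = C1 + C2*c^(11/8)


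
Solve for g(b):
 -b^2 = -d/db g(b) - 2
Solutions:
 g(b) = C1 + b^3/3 - 2*b


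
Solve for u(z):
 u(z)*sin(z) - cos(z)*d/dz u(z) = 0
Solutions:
 u(z) = C1/cos(z)


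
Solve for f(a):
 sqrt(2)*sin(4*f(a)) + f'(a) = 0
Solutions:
 f(a) = -acos((-C1 - exp(8*sqrt(2)*a))/(C1 - exp(8*sqrt(2)*a)))/4 + pi/2
 f(a) = acos((-C1 - exp(8*sqrt(2)*a))/(C1 - exp(8*sqrt(2)*a)))/4


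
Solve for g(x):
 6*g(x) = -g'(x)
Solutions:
 g(x) = C1*exp(-6*x)


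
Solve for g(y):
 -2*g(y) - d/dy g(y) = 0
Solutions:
 g(y) = C1*exp(-2*y)


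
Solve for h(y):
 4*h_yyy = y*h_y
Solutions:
 h(y) = C1 + Integral(C2*airyai(2^(1/3)*y/2) + C3*airybi(2^(1/3)*y/2), y)


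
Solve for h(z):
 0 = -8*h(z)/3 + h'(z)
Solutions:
 h(z) = C1*exp(8*z/3)


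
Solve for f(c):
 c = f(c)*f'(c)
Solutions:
 f(c) = -sqrt(C1 + c^2)
 f(c) = sqrt(C1 + c^2)


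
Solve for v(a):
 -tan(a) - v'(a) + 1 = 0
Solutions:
 v(a) = C1 + a + log(cos(a))


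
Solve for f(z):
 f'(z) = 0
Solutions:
 f(z) = C1


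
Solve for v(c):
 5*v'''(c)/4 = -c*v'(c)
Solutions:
 v(c) = C1 + Integral(C2*airyai(-10^(2/3)*c/5) + C3*airybi(-10^(2/3)*c/5), c)


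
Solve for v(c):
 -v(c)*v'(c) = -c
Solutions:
 v(c) = -sqrt(C1 + c^2)
 v(c) = sqrt(C1 + c^2)


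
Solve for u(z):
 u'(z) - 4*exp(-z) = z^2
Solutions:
 u(z) = C1 + z^3/3 - 4*exp(-z)


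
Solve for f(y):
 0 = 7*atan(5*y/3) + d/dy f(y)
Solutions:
 f(y) = C1 - 7*y*atan(5*y/3) + 21*log(25*y^2 + 9)/10


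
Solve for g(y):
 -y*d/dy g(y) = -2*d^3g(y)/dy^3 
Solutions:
 g(y) = C1 + Integral(C2*airyai(2^(2/3)*y/2) + C3*airybi(2^(2/3)*y/2), y)


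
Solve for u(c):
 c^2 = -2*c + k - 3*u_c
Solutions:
 u(c) = C1 - c^3/9 - c^2/3 + c*k/3


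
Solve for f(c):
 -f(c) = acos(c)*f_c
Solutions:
 f(c) = C1*exp(-Integral(1/acos(c), c))


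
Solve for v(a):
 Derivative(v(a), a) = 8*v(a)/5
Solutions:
 v(a) = C1*exp(8*a/5)


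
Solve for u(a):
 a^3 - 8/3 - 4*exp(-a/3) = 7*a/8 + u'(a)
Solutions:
 u(a) = C1 + a^4/4 - 7*a^2/16 - 8*a/3 + 12*exp(-a/3)


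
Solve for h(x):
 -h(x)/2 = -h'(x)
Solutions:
 h(x) = C1*exp(x/2)


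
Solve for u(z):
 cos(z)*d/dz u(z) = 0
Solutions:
 u(z) = C1


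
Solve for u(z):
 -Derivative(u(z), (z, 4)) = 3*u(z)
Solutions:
 u(z) = (C1*sin(sqrt(2)*3^(1/4)*z/2) + C2*cos(sqrt(2)*3^(1/4)*z/2))*exp(-sqrt(2)*3^(1/4)*z/2) + (C3*sin(sqrt(2)*3^(1/4)*z/2) + C4*cos(sqrt(2)*3^(1/4)*z/2))*exp(sqrt(2)*3^(1/4)*z/2)


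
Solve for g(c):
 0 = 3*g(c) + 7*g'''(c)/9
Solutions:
 g(c) = C3*exp(-3*7^(2/3)*c/7) + (C1*sin(3*sqrt(3)*7^(2/3)*c/14) + C2*cos(3*sqrt(3)*7^(2/3)*c/14))*exp(3*7^(2/3)*c/14)


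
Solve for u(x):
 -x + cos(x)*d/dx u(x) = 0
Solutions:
 u(x) = C1 + Integral(x/cos(x), x)


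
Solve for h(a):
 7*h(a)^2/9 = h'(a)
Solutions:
 h(a) = -9/(C1 + 7*a)


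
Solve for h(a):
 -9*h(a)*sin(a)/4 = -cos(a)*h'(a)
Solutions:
 h(a) = C1/cos(a)^(9/4)


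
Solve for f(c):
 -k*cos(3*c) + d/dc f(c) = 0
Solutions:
 f(c) = C1 + k*sin(3*c)/3


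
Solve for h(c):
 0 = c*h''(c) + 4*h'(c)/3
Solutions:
 h(c) = C1 + C2/c^(1/3)


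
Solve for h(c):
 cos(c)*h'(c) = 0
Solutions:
 h(c) = C1


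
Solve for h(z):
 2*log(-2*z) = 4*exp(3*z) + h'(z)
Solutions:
 h(z) = C1 + 2*z*log(-z) + 2*z*(-1 + log(2)) - 4*exp(3*z)/3


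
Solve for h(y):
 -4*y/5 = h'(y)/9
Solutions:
 h(y) = C1 - 18*y^2/5


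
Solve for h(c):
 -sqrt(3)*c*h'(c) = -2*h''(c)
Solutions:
 h(c) = C1 + C2*erfi(3^(1/4)*c/2)


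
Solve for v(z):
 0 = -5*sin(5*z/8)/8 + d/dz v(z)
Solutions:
 v(z) = C1 - cos(5*z/8)


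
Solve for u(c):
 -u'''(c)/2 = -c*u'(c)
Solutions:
 u(c) = C1 + Integral(C2*airyai(2^(1/3)*c) + C3*airybi(2^(1/3)*c), c)


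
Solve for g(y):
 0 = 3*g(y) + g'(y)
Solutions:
 g(y) = C1*exp(-3*y)


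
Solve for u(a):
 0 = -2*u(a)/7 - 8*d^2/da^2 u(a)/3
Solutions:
 u(a) = C1*sin(sqrt(21)*a/14) + C2*cos(sqrt(21)*a/14)


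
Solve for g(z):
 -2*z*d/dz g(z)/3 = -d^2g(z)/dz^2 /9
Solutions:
 g(z) = C1 + C2*erfi(sqrt(3)*z)


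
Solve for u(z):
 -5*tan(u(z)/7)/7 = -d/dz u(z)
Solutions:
 u(z) = -7*asin(C1*exp(5*z/49)) + 7*pi
 u(z) = 7*asin(C1*exp(5*z/49))


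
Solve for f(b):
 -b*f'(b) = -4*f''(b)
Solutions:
 f(b) = C1 + C2*erfi(sqrt(2)*b/4)


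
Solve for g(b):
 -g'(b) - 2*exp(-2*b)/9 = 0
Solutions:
 g(b) = C1 + exp(-2*b)/9


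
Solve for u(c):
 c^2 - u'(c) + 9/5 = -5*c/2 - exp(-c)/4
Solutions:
 u(c) = C1 + c^3/3 + 5*c^2/4 + 9*c/5 - exp(-c)/4


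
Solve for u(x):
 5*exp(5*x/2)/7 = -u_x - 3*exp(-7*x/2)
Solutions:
 u(x) = C1 - 2*exp(5*x/2)/7 + 6*exp(-7*x/2)/7


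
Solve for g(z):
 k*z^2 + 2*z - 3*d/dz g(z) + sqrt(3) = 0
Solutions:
 g(z) = C1 + k*z^3/9 + z^2/3 + sqrt(3)*z/3


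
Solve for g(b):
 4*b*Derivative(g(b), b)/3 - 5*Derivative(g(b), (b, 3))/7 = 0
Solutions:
 g(b) = C1 + Integral(C2*airyai(15^(2/3)*28^(1/3)*b/15) + C3*airybi(15^(2/3)*28^(1/3)*b/15), b)


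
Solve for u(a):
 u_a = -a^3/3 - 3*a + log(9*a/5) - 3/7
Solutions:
 u(a) = C1 - a^4/12 - 3*a^2/2 + a*log(a) - 10*a/7 + a*log(9/5)


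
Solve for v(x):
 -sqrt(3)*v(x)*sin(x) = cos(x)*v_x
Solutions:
 v(x) = C1*cos(x)^(sqrt(3))


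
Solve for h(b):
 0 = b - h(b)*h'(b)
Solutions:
 h(b) = -sqrt(C1 + b^2)
 h(b) = sqrt(C1 + b^2)


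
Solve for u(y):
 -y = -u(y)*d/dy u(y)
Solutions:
 u(y) = -sqrt(C1 + y^2)
 u(y) = sqrt(C1 + y^2)


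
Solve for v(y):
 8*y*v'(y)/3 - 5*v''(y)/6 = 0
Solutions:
 v(y) = C1 + C2*erfi(2*sqrt(10)*y/5)


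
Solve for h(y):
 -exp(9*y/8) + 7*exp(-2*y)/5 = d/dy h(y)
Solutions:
 h(y) = C1 - 8*exp(9*y/8)/9 - 7*exp(-2*y)/10


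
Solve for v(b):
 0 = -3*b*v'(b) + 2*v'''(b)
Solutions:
 v(b) = C1 + Integral(C2*airyai(2^(2/3)*3^(1/3)*b/2) + C3*airybi(2^(2/3)*3^(1/3)*b/2), b)


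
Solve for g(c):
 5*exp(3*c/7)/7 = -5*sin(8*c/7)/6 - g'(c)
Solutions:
 g(c) = C1 - 5*exp(3*c/7)/3 + 35*cos(8*c/7)/48


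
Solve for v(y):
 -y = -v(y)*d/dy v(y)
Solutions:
 v(y) = -sqrt(C1 + y^2)
 v(y) = sqrt(C1 + y^2)


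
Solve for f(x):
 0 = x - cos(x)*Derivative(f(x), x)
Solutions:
 f(x) = C1 + Integral(x/cos(x), x)


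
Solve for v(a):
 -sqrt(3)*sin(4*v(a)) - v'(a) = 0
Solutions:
 v(a) = -acos((-C1 - exp(8*sqrt(3)*a))/(C1 - exp(8*sqrt(3)*a)))/4 + pi/2
 v(a) = acos((-C1 - exp(8*sqrt(3)*a))/(C1 - exp(8*sqrt(3)*a)))/4


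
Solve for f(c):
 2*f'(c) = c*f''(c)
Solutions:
 f(c) = C1 + C2*c^3


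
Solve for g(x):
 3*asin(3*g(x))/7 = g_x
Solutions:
 Integral(1/asin(3*_y), (_y, g(x))) = C1 + 3*x/7


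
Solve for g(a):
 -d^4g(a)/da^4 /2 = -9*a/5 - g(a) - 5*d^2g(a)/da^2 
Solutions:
 g(a) = C1*exp(-a*sqrt(5 + 3*sqrt(3))) + C2*exp(a*sqrt(5 + 3*sqrt(3))) + C3*sin(a*sqrt(-5 + 3*sqrt(3))) + C4*cos(a*sqrt(-5 + 3*sqrt(3))) - 9*a/5


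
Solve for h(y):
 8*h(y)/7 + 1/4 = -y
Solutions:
 h(y) = -7*y/8 - 7/32


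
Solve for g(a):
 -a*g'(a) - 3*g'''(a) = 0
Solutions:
 g(a) = C1 + Integral(C2*airyai(-3^(2/3)*a/3) + C3*airybi(-3^(2/3)*a/3), a)


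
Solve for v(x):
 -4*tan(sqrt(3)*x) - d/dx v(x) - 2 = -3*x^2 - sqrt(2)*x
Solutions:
 v(x) = C1 + x^3 + sqrt(2)*x^2/2 - 2*x + 4*sqrt(3)*log(cos(sqrt(3)*x))/3


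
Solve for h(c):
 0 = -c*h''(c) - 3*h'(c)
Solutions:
 h(c) = C1 + C2/c^2


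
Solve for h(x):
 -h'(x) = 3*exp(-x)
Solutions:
 h(x) = C1 + 3*exp(-x)


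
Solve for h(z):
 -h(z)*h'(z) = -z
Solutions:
 h(z) = -sqrt(C1 + z^2)
 h(z) = sqrt(C1 + z^2)


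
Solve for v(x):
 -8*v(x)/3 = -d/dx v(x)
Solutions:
 v(x) = C1*exp(8*x/3)


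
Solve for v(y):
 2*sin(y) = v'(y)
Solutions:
 v(y) = C1 - 2*cos(y)


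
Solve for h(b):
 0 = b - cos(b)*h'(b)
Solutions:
 h(b) = C1 + Integral(b/cos(b), b)


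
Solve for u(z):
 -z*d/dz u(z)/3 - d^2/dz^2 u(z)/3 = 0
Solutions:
 u(z) = C1 + C2*erf(sqrt(2)*z/2)


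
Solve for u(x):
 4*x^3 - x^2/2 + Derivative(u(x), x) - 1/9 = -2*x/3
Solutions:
 u(x) = C1 - x^4 + x^3/6 - x^2/3 + x/9


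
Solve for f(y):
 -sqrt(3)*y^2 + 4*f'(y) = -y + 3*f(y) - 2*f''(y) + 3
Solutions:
 f(y) = C1*exp(-y*(1 + sqrt(10)/2)) + C2*exp(y*(-1 + sqrt(10)/2)) - sqrt(3)*y^2/3 - 8*sqrt(3)*y/9 + y/3 - 44*sqrt(3)/27 - 5/9


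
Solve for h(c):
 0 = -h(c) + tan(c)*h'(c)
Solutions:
 h(c) = C1*sin(c)


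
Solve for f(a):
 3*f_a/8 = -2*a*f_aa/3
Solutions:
 f(a) = C1 + C2*a^(7/16)


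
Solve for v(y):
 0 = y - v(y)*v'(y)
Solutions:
 v(y) = -sqrt(C1 + y^2)
 v(y) = sqrt(C1 + y^2)


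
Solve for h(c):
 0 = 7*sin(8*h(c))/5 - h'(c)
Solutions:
 -7*c/5 + log(cos(8*h(c)) - 1)/16 - log(cos(8*h(c)) + 1)/16 = C1


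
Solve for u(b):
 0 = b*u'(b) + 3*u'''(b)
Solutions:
 u(b) = C1 + Integral(C2*airyai(-3^(2/3)*b/3) + C3*airybi(-3^(2/3)*b/3), b)


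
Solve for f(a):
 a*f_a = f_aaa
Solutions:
 f(a) = C1 + Integral(C2*airyai(a) + C3*airybi(a), a)


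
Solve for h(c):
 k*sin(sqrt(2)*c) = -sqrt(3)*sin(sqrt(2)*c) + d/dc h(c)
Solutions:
 h(c) = C1 - sqrt(2)*k*cos(sqrt(2)*c)/2 - sqrt(6)*cos(sqrt(2)*c)/2


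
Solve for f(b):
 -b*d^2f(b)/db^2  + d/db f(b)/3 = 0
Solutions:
 f(b) = C1 + C2*b^(4/3)


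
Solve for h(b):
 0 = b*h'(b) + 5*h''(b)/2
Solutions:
 h(b) = C1 + C2*erf(sqrt(5)*b/5)


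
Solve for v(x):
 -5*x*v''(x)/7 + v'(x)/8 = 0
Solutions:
 v(x) = C1 + C2*x^(47/40)


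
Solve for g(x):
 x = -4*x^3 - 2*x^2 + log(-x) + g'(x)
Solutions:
 g(x) = C1 + x^4 + 2*x^3/3 + x^2/2 - x*log(-x) + x


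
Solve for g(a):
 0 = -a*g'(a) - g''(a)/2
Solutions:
 g(a) = C1 + C2*erf(a)


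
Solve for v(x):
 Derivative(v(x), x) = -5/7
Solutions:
 v(x) = C1 - 5*x/7


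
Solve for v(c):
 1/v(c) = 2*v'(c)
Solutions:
 v(c) = -sqrt(C1 + c)
 v(c) = sqrt(C1 + c)


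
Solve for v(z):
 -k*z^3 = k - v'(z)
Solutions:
 v(z) = C1 + k*z^4/4 + k*z


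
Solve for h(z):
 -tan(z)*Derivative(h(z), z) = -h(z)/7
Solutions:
 h(z) = C1*sin(z)^(1/7)


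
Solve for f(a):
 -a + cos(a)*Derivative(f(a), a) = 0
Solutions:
 f(a) = C1 + Integral(a/cos(a), a)


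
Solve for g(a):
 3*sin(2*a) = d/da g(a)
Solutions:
 g(a) = C1 - 3*cos(2*a)/2


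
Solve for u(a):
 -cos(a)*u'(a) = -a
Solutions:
 u(a) = C1 + Integral(a/cos(a), a)


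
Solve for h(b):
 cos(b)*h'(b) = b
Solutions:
 h(b) = C1 + Integral(b/cos(b), b)


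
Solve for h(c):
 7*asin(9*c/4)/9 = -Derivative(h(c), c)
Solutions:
 h(c) = C1 - 7*c*asin(9*c/4)/9 - 7*sqrt(16 - 81*c^2)/81


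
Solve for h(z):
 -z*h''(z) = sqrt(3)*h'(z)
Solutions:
 h(z) = C1 + C2*z^(1 - sqrt(3))


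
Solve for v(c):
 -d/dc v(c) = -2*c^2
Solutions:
 v(c) = C1 + 2*c^3/3


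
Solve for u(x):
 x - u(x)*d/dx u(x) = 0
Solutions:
 u(x) = -sqrt(C1 + x^2)
 u(x) = sqrt(C1 + x^2)


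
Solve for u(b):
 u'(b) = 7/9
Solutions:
 u(b) = C1 + 7*b/9


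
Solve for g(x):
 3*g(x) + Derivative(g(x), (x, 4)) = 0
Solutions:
 g(x) = (C1*sin(sqrt(2)*3^(1/4)*x/2) + C2*cos(sqrt(2)*3^(1/4)*x/2))*exp(-sqrt(2)*3^(1/4)*x/2) + (C3*sin(sqrt(2)*3^(1/4)*x/2) + C4*cos(sqrt(2)*3^(1/4)*x/2))*exp(sqrt(2)*3^(1/4)*x/2)


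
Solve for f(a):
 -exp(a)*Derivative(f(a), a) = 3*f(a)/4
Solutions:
 f(a) = C1*exp(3*exp(-a)/4)


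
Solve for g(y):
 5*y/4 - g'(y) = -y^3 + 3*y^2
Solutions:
 g(y) = C1 + y^4/4 - y^3 + 5*y^2/8


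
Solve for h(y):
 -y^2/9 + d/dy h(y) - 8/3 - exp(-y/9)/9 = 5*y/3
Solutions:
 h(y) = C1 + y^3/27 + 5*y^2/6 + 8*y/3 - 1/exp(y)^(1/9)


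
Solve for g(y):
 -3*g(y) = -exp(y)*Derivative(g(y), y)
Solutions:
 g(y) = C1*exp(-3*exp(-y))


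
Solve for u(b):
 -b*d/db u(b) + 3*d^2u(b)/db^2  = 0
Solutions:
 u(b) = C1 + C2*erfi(sqrt(6)*b/6)


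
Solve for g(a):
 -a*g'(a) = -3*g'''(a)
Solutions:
 g(a) = C1 + Integral(C2*airyai(3^(2/3)*a/3) + C3*airybi(3^(2/3)*a/3), a)


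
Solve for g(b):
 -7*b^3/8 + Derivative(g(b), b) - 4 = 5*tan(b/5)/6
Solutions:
 g(b) = C1 + 7*b^4/32 + 4*b - 25*log(cos(b/5))/6


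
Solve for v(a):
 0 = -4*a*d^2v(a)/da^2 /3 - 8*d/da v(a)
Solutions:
 v(a) = C1 + C2/a^5


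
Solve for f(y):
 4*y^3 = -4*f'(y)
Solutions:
 f(y) = C1 - y^4/4


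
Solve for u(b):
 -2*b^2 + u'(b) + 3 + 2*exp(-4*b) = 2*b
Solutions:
 u(b) = C1 + 2*b^3/3 + b^2 - 3*b + exp(-4*b)/2


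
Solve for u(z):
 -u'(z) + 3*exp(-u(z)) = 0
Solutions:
 u(z) = log(C1 + 3*z)


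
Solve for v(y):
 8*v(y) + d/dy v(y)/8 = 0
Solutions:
 v(y) = C1*exp(-64*y)


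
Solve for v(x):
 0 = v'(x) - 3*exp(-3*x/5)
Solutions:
 v(x) = C1 - 5*exp(-3*x/5)


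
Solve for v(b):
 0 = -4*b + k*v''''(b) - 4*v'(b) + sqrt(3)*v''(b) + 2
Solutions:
 v(b) = C1 + C2*exp(b*(-3^(2/3)*(sqrt((36 + sqrt(3)/k)/k^2) - 6/k)^(1/3) + 3^(5/6)/(k*(sqrt((36 + sqrt(3)/k)/k^2) - 6/k)^(1/3)))/3) + C3*exp(b*(3^(2/3)*(sqrt((36 + sqrt(3)/k)/k^2) - 6/k)^(1/3)/6 - 3^(1/6)*I*(sqrt((36 + sqrt(3)/k)/k^2) - 6/k)^(1/3)/2 + 2*sqrt(3)/(k*(-3^(2/3) + 3*3^(1/6)*I)*(sqrt((36 + sqrt(3)/k)/k^2) - 6/k)^(1/3)))) + C4*exp(b*(3^(2/3)*(sqrt((36 + sqrt(3)/k)/k^2) - 6/k)^(1/3)/6 + 3^(1/6)*I*(sqrt((36 + sqrt(3)/k)/k^2) - 6/k)^(1/3)/2 - 2*sqrt(3)/(k*(3^(2/3) + 3*3^(1/6)*I)*(sqrt((36 + sqrt(3)/k)/k^2) - 6/k)^(1/3)))) - b^2/2 - sqrt(3)*b/4 + b/2


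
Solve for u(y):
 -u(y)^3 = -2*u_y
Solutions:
 u(y) = -sqrt(-1/(C1 + y))
 u(y) = sqrt(-1/(C1 + y))


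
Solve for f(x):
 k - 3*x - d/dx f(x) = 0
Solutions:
 f(x) = C1 + k*x - 3*x^2/2


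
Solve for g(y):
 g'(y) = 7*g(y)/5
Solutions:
 g(y) = C1*exp(7*y/5)


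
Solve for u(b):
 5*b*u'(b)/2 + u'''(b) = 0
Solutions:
 u(b) = C1 + Integral(C2*airyai(-2^(2/3)*5^(1/3)*b/2) + C3*airybi(-2^(2/3)*5^(1/3)*b/2), b)


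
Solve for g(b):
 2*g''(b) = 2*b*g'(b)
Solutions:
 g(b) = C1 + C2*erfi(sqrt(2)*b/2)


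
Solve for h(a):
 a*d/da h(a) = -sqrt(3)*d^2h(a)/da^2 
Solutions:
 h(a) = C1 + C2*erf(sqrt(2)*3^(3/4)*a/6)


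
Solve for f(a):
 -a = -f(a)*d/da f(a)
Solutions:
 f(a) = -sqrt(C1 + a^2)
 f(a) = sqrt(C1 + a^2)


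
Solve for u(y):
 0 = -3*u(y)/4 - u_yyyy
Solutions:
 u(y) = (C1*sin(3^(1/4)*y/2) + C2*cos(3^(1/4)*y/2))*exp(-3^(1/4)*y/2) + (C3*sin(3^(1/4)*y/2) + C4*cos(3^(1/4)*y/2))*exp(3^(1/4)*y/2)


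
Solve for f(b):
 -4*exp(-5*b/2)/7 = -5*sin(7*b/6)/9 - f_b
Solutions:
 f(b) = C1 + 10*cos(7*b/6)/21 - 8*exp(-5*b/2)/35


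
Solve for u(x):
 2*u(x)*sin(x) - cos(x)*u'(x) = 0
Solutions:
 u(x) = C1/cos(x)^2


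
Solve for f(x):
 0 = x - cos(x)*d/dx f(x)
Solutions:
 f(x) = C1 + Integral(x/cos(x), x)


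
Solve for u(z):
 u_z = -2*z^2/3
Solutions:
 u(z) = C1 - 2*z^3/9


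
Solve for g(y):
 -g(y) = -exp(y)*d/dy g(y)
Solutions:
 g(y) = C1*exp(-exp(-y))


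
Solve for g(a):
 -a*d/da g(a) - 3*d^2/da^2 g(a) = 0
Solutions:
 g(a) = C1 + C2*erf(sqrt(6)*a/6)


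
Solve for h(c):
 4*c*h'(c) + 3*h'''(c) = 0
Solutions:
 h(c) = C1 + Integral(C2*airyai(-6^(2/3)*c/3) + C3*airybi(-6^(2/3)*c/3), c)


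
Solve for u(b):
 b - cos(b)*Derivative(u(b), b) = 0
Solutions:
 u(b) = C1 + Integral(b/cos(b), b)


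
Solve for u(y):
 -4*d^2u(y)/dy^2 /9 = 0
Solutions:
 u(y) = C1 + C2*y


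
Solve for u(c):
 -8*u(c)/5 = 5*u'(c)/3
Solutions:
 u(c) = C1*exp(-24*c/25)


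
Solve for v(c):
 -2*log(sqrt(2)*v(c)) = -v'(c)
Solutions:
 -Integral(1/(2*log(_y) + log(2)), (_y, v(c))) = C1 - c


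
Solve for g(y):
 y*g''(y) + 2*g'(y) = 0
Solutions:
 g(y) = C1 + C2/y


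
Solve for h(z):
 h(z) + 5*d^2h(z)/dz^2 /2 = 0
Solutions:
 h(z) = C1*sin(sqrt(10)*z/5) + C2*cos(sqrt(10)*z/5)


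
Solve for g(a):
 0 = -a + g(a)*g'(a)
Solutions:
 g(a) = -sqrt(C1 + a^2)
 g(a) = sqrt(C1 + a^2)


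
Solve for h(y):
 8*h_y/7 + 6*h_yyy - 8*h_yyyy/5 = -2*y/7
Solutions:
 h(y) = C1 + C2*exp(y*(-5^(1/3)*7^(2/3)*(8*sqrt(191) + 207)^(1/3) - 35*5^(2/3)*7^(1/3)/(8*sqrt(191) + 207)^(1/3) + 70)/56)*sin(sqrt(3)*35^(1/3)*y*(-7^(1/3)*(8*sqrt(191) + 207)^(1/3) + 35*5^(1/3)/(8*sqrt(191) + 207)^(1/3))/56) + C3*exp(y*(-5^(1/3)*7^(2/3)*(8*sqrt(191) + 207)^(1/3) - 35*5^(2/3)*7^(1/3)/(8*sqrt(191) + 207)^(1/3) + 70)/56)*cos(sqrt(3)*35^(1/3)*y*(-7^(1/3)*(8*sqrt(191) + 207)^(1/3) + 35*5^(1/3)/(8*sqrt(191) + 207)^(1/3))/56) + C4*exp(y*(35*5^(2/3)*7^(1/3)/(8*sqrt(191) + 207)^(1/3) + 35 + 5^(1/3)*7^(2/3)*(8*sqrt(191) + 207)^(1/3))/28) - y^2/8
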